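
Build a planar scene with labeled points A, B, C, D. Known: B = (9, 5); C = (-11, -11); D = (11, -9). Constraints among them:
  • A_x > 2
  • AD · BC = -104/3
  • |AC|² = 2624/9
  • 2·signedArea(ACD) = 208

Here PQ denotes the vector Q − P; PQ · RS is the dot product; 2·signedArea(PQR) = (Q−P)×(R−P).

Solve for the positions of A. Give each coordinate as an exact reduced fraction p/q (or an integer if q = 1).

1. A_x = 7/3  [2·signedArea(ACD) = 208 ∩ AD · BC = -104/3]
2. A_y = -1/3  [2·signedArea(ACD) = 208 ∩ AD · BC = -104/3]
   → A = (7/3, -1/3)

A = (7/3, -1/3)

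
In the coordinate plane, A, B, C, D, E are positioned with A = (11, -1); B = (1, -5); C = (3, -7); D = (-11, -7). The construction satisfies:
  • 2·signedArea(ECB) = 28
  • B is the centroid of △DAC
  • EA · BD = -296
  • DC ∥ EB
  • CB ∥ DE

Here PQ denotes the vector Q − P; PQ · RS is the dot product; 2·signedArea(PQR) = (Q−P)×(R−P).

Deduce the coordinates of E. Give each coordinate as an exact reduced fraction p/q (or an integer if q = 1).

1. E_x = -13  [DC ∥ EB ∩ CB ∥ DE]
2. E_y = -5  [DC ∥ EB ∩ CB ∥ DE]
   → E = (-13, -5)

E = (-13, -5)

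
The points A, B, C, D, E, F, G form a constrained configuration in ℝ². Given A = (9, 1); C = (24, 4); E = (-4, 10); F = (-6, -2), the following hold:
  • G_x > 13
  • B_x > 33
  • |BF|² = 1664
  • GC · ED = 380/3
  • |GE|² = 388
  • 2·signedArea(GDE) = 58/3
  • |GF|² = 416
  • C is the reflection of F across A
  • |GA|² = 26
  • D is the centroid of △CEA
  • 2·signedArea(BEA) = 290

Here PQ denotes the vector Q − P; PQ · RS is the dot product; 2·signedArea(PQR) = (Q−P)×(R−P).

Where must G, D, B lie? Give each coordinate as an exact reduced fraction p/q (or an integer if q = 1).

B = (34, 6)
D = (29/3, 5)
G = (14, 2)

1. D_x = 29/3  [D is the centroid of △CEA]
2. D_y = 5  [D is the centroid of △CEA]
   → D = (29/3, 5)
3. B_x = 34  [line 9·x + 13·y + -384 = 0 ∩ |BF|² = 1664]
4. B_y = 6  [line 9·x + 13·y + -384 = 0 ∩ |BF|² = 1664]
   → B = (34, 6)
5. G_x = 14  [2·signedArea(GDE) = 58/3 ∩ GC · ED = 380/3]
6. G_y = 2  [2·signedArea(GDE) = 58/3 ∩ GC · ED = 380/3]
   → G = (14, 2)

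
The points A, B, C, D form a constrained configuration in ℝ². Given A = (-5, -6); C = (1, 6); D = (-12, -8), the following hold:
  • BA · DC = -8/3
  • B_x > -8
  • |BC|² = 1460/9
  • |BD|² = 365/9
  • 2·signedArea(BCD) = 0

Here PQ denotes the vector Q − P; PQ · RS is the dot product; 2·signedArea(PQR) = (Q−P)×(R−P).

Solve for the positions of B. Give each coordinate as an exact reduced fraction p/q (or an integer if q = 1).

1. B_x = -23/3  [2·signedArea(BCD) = 0 ∩ BA · DC = -8/3]
2. B_y = -10/3  [2·signedArea(BCD) = 0 ∩ BA · DC = -8/3]
   → B = (-23/3, -10/3)

B = (-23/3, -10/3)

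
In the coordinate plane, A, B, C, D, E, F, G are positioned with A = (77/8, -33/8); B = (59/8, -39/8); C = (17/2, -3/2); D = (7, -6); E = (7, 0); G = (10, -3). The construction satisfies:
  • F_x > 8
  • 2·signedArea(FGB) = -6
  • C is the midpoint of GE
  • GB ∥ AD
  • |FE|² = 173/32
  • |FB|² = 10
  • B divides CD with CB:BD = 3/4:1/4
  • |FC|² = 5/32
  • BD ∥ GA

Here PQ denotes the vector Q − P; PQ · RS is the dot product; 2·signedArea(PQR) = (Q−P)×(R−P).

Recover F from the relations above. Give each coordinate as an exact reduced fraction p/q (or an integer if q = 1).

F = (67/8, -15/8)

1. F_x = 67/8  [line 15/8·x + -21/8·y + -165/8 = 0 ∩ |FB|² = 10]
2. F_y = -15/8  [line 15/8·x + -21/8·y + -165/8 = 0 ∩ |FB|² = 10]
   → F = (67/8, -15/8)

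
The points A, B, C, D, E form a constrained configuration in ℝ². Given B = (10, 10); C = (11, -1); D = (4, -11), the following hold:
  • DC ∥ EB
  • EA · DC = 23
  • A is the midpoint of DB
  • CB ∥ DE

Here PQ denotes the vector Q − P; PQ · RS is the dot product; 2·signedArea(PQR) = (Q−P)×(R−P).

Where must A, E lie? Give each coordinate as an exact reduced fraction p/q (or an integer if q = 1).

A = (7, -1/2)
E = (3, 0)

1. A_x = 7  [A is the midpoint of DB]
2. A_y = -1/2  [A is the midpoint of DB]
   → A = (7, -1/2)
3. E_x = 3  [DC ∥ EB ∩ CB ∥ DE]
4. E_y = 0  [DC ∥ EB ∩ CB ∥ DE]
   → E = (3, 0)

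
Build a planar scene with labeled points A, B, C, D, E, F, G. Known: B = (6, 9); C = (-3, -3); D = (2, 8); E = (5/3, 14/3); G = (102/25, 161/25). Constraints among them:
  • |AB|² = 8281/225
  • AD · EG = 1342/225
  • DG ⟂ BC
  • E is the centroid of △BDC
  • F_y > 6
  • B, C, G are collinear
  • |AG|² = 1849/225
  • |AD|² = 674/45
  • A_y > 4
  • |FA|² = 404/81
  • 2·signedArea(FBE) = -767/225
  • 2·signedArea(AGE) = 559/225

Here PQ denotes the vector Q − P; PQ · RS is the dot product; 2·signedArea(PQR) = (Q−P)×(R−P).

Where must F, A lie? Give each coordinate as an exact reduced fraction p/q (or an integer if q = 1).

A = (59/25, 311/75)
F = (581/225, 1433/225)

1. A_x = 59/25  [AD · EG = 1342/225 ∩ 2·signedArea(AGE) = 559/225]
2. A_y = 311/75  [AD · EG = 1342/225 ∩ 2·signedArea(AGE) = 559/225]
   → A = (59/25, 311/75)
3. F_x = 581/225  [line 13/3·x + -13/3·y + 3692/225 = 0 ∩ |FA|² = 404/81]
4. F_y = 1433/225  [line 13/3·x + -13/3·y + 3692/225 = 0 ∩ |FA|² = 404/81]
   → F = (581/225, 1433/225)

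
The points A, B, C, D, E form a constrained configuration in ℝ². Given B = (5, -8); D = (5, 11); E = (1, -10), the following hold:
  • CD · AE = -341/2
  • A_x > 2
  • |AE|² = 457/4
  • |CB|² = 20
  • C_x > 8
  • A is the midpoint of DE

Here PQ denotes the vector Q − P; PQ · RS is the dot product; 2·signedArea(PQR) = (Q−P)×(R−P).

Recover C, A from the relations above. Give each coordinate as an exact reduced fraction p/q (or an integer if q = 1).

A = (3, 1/2)
C = (9, -6)

1. A_x = 3  [A is the midpoint of DE]
2. A_y = 1/2  [A is the midpoint of DE]
   → A = (3, 1/2)
3. C_x = 9  [line 2·x + 21/2·y + 45 = 0 ∩ |CB|² = 20]
4. C_y = -6  [line 2·x + 21/2·y + 45 = 0 ∩ |CB|² = 20]
   → C = (9, -6)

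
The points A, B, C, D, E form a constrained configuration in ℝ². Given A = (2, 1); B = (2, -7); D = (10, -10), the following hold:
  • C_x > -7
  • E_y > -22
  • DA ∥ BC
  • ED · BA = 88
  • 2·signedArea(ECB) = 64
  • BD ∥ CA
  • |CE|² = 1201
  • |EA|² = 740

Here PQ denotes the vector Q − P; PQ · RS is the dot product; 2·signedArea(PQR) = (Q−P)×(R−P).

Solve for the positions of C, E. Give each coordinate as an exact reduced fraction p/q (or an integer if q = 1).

C = (-6, 4)
E = (18, -21)

1. C_x = -6  [BD ∥ CA ∩ DA ∥ BC]
2. C_y = 4  [BD ∥ CA ∩ DA ∥ BC]
   → C = (-6, 4)
3. E_x = 18  [2·signedArea(ECB) = 64 ∩ ED · BA = 88]
4. E_y = -21  [2·signedArea(ECB) = 64 ∩ ED · BA = 88]
   → E = (18, -21)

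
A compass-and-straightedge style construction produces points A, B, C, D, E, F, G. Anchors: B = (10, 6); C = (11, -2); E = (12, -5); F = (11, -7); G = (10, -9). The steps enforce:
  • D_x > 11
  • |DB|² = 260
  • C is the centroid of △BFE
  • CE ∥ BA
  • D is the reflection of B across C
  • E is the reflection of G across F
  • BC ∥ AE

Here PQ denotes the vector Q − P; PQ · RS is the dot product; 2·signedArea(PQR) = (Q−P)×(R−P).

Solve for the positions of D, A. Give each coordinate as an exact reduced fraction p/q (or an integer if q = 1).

A = (11, 3)
D = (12, -10)

1. D_x = 12  [D is the reflection of B across C]
2. D_y = -10  [D is the reflection of B across C]
   → D = (12, -10)
3. A_x = 11  [BC ∥ AE ∩ CE ∥ BA]
4. A_y = 3  [BC ∥ AE ∩ CE ∥ BA]
   → A = (11, 3)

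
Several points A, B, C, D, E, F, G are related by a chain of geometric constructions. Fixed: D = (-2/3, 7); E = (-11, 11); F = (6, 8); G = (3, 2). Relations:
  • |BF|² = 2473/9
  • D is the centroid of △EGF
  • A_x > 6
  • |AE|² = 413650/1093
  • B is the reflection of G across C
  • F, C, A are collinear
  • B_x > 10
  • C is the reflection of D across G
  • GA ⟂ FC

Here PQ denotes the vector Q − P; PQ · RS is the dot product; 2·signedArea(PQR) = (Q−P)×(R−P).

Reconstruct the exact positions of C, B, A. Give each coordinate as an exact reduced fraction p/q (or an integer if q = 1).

A = (6942/1093, 2408/1093)
B = (31/3, -8)
C = (20/3, -3)

1. C_x = 20/3  [C is the reflection of D across G]
2. C_y = -3  [C is the reflection of D across G]
   → C = (20/3, -3)
3. B_x = 31/3  [B is the reflection of G across C]
4. B_y = -8  [B is the reflection of G across C]
   → B = (31/3, -8)
5. A_x = 6942/1093  [F, C, A are collinear ∩ GA ⟂ FC]
6. A_y = 2408/1093  [F, C, A are collinear ∩ GA ⟂ FC]
   → A = (6942/1093, 2408/1093)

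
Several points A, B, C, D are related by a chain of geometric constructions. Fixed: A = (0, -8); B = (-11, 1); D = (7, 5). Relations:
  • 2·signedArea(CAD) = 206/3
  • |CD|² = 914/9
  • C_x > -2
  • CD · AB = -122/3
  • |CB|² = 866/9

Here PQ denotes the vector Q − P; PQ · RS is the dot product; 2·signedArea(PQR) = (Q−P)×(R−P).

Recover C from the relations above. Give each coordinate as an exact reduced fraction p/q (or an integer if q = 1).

C = (-4/3, -2/3)

1. C_x = -4/3  [CD · AB = -122/3 ∩ 2·signedArea(CAD) = 206/3]
2. C_y = -2/3  [CD · AB = -122/3 ∩ 2·signedArea(CAD) = 206/3]
   → C = (-4/3, -2/3)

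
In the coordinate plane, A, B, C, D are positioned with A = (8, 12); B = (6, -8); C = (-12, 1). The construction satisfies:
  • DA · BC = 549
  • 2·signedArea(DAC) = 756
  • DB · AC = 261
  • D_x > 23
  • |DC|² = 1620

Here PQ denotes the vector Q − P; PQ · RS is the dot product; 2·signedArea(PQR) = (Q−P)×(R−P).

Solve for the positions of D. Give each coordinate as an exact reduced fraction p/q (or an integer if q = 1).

D = (24, -17)

1. D_x = 24  [DB · AC = 261 ∩ 2·signedArea(DAC) = 756]
2. D_y = -17  [DB · AC = 261 ∩ 2·signedArea(DAC) = 756]
   → D = (24, -17)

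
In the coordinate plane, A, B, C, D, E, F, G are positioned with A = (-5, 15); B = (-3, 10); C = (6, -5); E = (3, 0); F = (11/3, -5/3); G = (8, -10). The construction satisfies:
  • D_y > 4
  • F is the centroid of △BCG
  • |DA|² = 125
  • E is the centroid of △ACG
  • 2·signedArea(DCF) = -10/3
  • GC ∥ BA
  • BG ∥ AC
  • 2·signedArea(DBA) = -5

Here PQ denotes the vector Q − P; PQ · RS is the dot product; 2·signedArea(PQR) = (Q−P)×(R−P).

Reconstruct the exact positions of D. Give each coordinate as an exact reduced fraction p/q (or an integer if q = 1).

D = (0, 5)

1. D_x = 0  [2·signedArea(DBA) = -5 ∩ 2·signedArea(DCF) = -10/3]
2. D_y = 5  [2·signedArea(DBA) = -5 ∩ 2·signedArea(DCF) = -10/3]
   → D = (0, 5)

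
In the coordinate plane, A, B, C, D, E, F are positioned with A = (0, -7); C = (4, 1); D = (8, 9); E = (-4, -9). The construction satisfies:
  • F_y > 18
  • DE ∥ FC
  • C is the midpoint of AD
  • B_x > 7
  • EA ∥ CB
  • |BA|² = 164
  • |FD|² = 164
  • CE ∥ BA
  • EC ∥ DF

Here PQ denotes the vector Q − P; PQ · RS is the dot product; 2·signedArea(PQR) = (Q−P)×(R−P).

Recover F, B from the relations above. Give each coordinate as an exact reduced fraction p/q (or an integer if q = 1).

1. F_x = 16  [DE ∥ FC ∩ EC ∥ DF]
2. F_y = 19  [DE ∥ FC ∩ EC ∥ DF]
   → F = (16, 19)
3. B_x = 8  [CE ∥ BA ∩ EA ∥ CB]
4. B_y = 3  [CE ∥ BA ∩ EA ∥ CB]
   → B = (8, 3)

B = (8, 3)
F = (16, 19)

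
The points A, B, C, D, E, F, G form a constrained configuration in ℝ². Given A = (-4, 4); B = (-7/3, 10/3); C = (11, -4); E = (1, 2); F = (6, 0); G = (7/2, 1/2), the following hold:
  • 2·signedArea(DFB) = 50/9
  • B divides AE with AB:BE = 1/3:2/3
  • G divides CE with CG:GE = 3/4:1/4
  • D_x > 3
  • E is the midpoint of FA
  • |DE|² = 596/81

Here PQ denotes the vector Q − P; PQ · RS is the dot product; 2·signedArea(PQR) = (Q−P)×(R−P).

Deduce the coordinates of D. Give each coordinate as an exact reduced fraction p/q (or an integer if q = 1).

D = (29/9, 4/9)

1. D_x = 29/9  [line -10/3·x + -25/3·y + 130/9 = 0 ∩ |DE|² = 596/81]
2. D_y = 4/9  [line -10/3·x + -25/3·y + 130/9 = 0 ∩ |DE|² = 596/81]
   → D = (29/9, 4/9)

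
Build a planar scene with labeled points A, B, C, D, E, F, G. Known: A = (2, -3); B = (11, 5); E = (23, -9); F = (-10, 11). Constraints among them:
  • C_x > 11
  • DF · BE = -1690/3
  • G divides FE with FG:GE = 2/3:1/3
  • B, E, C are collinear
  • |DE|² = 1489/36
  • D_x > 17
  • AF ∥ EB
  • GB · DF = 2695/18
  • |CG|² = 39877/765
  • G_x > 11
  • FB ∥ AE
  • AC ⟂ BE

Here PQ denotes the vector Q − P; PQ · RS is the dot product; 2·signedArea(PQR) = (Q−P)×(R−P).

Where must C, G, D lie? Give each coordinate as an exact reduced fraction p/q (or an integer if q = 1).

C = (947/85, 411/85)
D = (35/2, -17/3)
G = (12, -7/3)

1. C_x = 947/85  [B, E, C are collinear ∩ AC ⟂ BE]
2. C_y = 411/85  [B, E, C are collinear ∩ AC ⟂ BE]
   → C = (947/85, 411/85)
3. G_x = 12  [G divides FE with FG:GE = 2/3:1/3]
4. G_y = -7/3  [G divides FE with FG:GE = 2/3:1/3]
   → G = (12, -7/3)
5. D_x = 35/2  [DF · BE = -1690/3 ∩ GB · DF = 2695/18]
6. D_y = -17/3  [DF · BE = -1690/3 ∩ GB · DF = 2695/18]
   → D = (35/2, -17/3)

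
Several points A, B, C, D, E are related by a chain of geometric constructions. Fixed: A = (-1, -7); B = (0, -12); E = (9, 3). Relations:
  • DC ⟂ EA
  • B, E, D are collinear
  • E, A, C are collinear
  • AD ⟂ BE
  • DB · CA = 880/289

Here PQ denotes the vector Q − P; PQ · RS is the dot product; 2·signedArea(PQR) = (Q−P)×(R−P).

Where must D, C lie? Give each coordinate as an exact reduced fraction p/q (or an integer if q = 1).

1. D_x = 33/17  [B, E, D are collinear ∩ AD ⟂ BE]
2. D_y = -149/17  [B, E, D are collinear ∩ AD ⟂ BE]
   → D = (33/17, -149/17)
3. C_x = -7/17  [E, A, C are collinear ∩ DC ⟂ EA]
4. C_y = -109/17  [E, A, C are collinear ∩ DC ⟂ EA]
   → C = (-7/17, -109/17)

C = (-7/17, -109/17)
D = (33/17, -149/17)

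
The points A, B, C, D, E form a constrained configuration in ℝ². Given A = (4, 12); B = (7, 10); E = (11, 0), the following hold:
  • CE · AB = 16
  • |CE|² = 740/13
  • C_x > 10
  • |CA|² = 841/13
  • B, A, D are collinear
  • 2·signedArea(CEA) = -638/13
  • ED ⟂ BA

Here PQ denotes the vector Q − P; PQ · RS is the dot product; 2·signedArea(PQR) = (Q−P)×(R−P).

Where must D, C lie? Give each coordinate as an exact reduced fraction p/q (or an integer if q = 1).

1. D_x = 187/13  [B, A, D are collinear ∩ ED ⟂ BA]
2. D_y = 66/13  [B, A, D are collinear ∩ ED ⟂ BA]
   → D = (187/13, 66/13)
3. C_x = 139/13  [CE · AB = 16 ∩ 2·signedArea(CEA) = -638/13]
4. C_y = 98/13  [CE · AB = 16 ∩ 2·signedArea(CEA) = -638/13]
   → C = (139/13, 98/13)

C = (139/13, 98/13)
D = (187/13, 66/13)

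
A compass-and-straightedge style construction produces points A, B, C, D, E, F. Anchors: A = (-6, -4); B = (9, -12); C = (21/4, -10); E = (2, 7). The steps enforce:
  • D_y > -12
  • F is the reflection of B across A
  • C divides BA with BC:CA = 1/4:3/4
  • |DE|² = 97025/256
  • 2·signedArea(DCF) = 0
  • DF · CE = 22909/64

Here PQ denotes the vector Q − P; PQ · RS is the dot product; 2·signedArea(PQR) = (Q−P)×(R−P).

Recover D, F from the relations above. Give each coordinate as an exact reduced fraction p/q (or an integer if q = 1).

1. F_x = -21  [F is the reflection of B across A]
2. F_y = 4  [F is the reflection of B across A]
   → F = (-21, 4)
3. D_x = 129/16  [2·signedArea(DCF) = 0 ∩ DF · CE = 22909/64]
4. D_y = -23/2  [2·signedArea(DCF) = 0 ∩ DF · CE = 22909/64]
   → D = (129/16, -23/2)

D = (129/16, -23/2)
F = (-21, 4)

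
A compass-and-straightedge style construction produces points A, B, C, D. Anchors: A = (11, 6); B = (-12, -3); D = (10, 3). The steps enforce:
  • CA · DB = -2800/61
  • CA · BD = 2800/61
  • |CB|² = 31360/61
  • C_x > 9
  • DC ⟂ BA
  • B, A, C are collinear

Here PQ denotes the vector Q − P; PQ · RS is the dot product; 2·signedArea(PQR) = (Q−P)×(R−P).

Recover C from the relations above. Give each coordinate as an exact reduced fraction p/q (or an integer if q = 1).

C = (556/61, 321/61)

1. C_x = 556/61  [B, A, C are collinear ∩ DC ⟂ BA]
2. C_y = 321/61  [B, A, C are collinear ∩ DC ⟂ BA]
   → C = (556/61, 321/61)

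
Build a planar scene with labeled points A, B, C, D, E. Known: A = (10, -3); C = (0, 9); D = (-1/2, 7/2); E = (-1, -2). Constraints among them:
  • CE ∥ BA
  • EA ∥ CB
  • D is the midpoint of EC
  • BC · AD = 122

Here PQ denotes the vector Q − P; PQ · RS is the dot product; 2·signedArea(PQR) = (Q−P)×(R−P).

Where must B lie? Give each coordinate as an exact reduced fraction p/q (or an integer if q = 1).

B = (11, 8)

1. B_x = 11  [CE ∥ BA ∩ EA ∥ CB]
2. B_y = 8  [CE ∥ BA ∩ EA ∥ CB]
   → B = (11, 8)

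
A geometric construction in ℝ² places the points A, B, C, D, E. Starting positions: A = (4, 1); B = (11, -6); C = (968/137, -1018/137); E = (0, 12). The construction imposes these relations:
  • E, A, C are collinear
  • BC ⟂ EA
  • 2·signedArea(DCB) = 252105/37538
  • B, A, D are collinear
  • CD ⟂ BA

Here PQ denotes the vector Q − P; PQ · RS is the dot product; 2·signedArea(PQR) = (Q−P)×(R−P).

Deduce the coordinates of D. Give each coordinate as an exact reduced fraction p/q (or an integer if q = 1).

D = (2671/274, -1301/274)

1. D_x = 2671/274  [B, A, D are collinear ∩ CD ⟂ BA]
2. D_y = -1301/274  [B, A, D are collinear ∩ CD ⟂ BA]
   → D = (2671/274, -1301/274)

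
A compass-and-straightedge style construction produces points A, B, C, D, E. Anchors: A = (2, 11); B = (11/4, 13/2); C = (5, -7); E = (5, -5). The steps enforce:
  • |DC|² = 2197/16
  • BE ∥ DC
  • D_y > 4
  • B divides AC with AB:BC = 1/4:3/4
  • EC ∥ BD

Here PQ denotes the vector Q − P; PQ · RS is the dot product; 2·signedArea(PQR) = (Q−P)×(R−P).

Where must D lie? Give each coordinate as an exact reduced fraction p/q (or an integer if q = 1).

1. D_x = 11/4  [BE ∥ DC ∩ EC ∥ BD]
2. D_y = 9/2  [BE ∥ DC ∩ EC ∥ BD]
   → D = (11/4, 9/2)

D = (11/4, 9/2)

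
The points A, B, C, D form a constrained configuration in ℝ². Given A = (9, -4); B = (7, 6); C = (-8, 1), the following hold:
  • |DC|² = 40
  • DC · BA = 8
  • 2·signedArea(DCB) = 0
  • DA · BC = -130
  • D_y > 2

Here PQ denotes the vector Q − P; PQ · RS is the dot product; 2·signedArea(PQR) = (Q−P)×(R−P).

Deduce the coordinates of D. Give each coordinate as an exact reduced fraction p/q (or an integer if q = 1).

D = (-2, 3)

1. D_x = -2  [2·signedArea(DCB) = 0 ∩ DA · BC = -130]
2. D_y = 3  [2·signedArea(DCB) = 0 ∩ DA · BC = -130]
   → D = (-2, 3)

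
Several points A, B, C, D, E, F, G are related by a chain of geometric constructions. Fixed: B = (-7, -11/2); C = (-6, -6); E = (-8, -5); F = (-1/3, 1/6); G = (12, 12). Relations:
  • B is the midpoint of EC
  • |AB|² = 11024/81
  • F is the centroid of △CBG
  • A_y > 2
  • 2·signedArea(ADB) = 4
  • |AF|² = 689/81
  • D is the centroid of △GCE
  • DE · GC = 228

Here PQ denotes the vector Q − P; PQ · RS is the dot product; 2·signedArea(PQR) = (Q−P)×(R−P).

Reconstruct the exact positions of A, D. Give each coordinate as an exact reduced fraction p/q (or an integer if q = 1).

1. D_x = -2/3  [D is the centroid of △GCE]
2. D_y = 1/3  [D is the centroid of △GCE]
   → D = (-2/3, 1/3)
3. A_x = 17/9  [line 35/6·x + -19/3·y + 2 = 0 ∩ |AF|² = 689/81]
4. A_y = 37/18  [line 35/6·x + -19/3·y + 2 = 0 ∩ |AF|² = 689/81]
   → A = (17/9, 37/18)

A = (17/9, 37/18)
D = (-2/3, 1/3)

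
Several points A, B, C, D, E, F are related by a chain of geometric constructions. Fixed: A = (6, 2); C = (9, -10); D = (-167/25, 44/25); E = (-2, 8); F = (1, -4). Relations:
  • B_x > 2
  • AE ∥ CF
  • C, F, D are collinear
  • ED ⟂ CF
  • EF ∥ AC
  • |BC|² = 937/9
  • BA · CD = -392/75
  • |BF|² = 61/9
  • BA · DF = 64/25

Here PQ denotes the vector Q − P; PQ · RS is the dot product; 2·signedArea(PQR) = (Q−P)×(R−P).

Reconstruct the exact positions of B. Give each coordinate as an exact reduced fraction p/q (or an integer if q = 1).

1. B_x = 8/3  [line -192/25·x + 144/25·y + 32 = 0 ∩ |BC|² = 937/9]
2. B_y = -2  [line -192/25·x + 144/25·y + 32 = 0 ∩ |BC|² = 937/9]
   → B = (8/3, -2)

B = (8/3, -2)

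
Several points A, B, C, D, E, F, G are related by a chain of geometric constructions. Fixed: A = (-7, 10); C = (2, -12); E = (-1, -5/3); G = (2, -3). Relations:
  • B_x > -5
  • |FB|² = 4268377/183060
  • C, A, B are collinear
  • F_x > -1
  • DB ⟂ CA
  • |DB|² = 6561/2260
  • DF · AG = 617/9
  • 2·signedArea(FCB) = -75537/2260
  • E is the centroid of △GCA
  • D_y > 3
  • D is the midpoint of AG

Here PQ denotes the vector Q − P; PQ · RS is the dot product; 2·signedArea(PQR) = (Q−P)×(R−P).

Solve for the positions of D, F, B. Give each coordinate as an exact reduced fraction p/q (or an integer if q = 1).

1. D_x = -5/2  [D is the midpoint of AG]
2. D_y = 7/2  [D is the midpoint of AG]
   → D = (-5/2, 7/2)
3. B_x = -4607/1130  [C, A, B are collinear ∩ DB ⟂ CA]
4. B_y = 1613/565  [C, A, B are collinear ∩ DB ⟂ CA]
   → B = (-4607/1130, 1613/565)
5. F_x = -1/2  [2·signedArea(FCB) = -75537/2260 ∩ DF · AG = 617/9]
6. F_y = -7/18  [2·signedArea(FCB) = -75537/2260 ∩ DF · AG = 617/9]
   → F = (-1/2, -7/18)

B = (-4607/1130, 1613/565)
D = (-5/2, 7/2)
F = (-1/2, -7/18)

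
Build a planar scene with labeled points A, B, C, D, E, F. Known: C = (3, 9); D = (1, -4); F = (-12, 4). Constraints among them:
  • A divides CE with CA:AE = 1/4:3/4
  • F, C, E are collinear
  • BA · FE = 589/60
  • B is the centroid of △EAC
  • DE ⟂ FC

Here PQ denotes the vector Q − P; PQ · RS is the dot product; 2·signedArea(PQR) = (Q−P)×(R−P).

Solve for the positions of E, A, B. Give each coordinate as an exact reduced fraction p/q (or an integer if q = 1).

1. E_x = -27/10  [F, C, E are collinear ∩ DE ⟂ FC]
2. E_y = 71/10  [F, C, E are collinear ∩ DE ⟂ FC]
   → E = (-27/10, 71/10)
3. A_x = 63/40  [A divides CE with CA:AE = 1/4:3/4]
4. A_y = 341/40  [A divides CE with CA:AE = 1/4:3/4]
   → A = (63/40, 341/40)
5. B_x = 5/8  [B is the centroid of △EAC]
6. B_y = 197/24  [B is the centroid of △EAC]
   → B = (5/8, 197/24)

A = (63/40, 341/40)
B = (5/8, 197/24)
E = (-27/10, 71/10)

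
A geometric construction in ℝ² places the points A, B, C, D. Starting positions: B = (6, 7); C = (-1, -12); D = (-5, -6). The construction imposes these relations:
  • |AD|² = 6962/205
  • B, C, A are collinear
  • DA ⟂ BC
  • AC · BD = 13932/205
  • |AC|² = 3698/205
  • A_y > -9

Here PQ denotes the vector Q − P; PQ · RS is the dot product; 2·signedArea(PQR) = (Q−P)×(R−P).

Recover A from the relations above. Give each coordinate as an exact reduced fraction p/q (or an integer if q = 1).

A = (96/205, -1643/205)

1. A_x = 96/205  [B, C, A are collinear ∩ DA ⟂ BC]
2. A_y = -1643/205  [B, C, A are collinear ∩ DA ⟂ BC]
   → A = (96/205, -1643/205)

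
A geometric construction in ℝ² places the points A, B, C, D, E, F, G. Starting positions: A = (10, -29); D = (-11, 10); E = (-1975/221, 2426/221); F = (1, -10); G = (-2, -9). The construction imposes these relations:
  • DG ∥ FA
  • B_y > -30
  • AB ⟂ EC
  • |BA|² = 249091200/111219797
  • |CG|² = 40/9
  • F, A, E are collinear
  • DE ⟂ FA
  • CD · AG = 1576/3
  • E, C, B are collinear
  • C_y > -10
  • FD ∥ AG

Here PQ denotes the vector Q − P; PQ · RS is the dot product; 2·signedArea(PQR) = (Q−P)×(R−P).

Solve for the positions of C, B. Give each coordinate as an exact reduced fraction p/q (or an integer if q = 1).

1. C_x = 0  [line 12·x + -20·y + -580/3 = 0 ∩ |CG|² = 40/9]
2. C_y = -29/3  [line 12·x + -20·y + -580/3 = 0 ∩ |CG|² = 40/9]
   → C = (0, -29/3)
3. B_x = 959451050/111219797  [E, C, B are collinear ∩ AB ⟂ EC]
4. B_y = -3291497113/111219797  [E, C, B are collinear ∩ AB ⟂ EC]
   → B = (959451050/111219797, -3291497113/111219797)

B = (959451050/111219797, -3291497113/111219797)
C = (0, -29/3)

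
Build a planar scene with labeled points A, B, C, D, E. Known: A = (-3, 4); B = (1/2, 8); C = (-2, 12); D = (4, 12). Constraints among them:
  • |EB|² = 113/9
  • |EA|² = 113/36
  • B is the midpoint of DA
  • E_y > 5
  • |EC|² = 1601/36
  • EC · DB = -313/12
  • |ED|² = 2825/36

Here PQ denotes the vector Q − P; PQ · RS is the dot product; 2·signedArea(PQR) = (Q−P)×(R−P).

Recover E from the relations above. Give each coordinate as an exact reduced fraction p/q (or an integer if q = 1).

1. E_x = -11/6  [line 7/2·x + 4·y + -179/12 = 0 ∩ |EB|² = 113/9]
2. E_y = 16/3  [line 7/2·x + 4·y + -179/12 = 0 ∩ |EB|² = 113/9]
   → E = (-11/6, 16/3)

E = (-11/6, 16/3)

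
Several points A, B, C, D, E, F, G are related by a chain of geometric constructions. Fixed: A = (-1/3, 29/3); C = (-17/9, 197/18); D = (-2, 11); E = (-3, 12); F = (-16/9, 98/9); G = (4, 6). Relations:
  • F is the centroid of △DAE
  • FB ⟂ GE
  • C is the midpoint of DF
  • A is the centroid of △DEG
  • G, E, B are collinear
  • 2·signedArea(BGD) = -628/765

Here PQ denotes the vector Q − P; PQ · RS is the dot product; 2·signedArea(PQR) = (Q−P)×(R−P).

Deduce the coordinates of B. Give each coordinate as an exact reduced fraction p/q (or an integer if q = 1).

1. B_x = -1336/765  [G, E, B are collinear ∩ FB ⟂ GE]
2. B_y = 2786/255  [G, E, B are collinear ∩ FB ⟂ GE]
   → B = (-1336/765, 2786/255)

B = (-1336/765, 2786/255)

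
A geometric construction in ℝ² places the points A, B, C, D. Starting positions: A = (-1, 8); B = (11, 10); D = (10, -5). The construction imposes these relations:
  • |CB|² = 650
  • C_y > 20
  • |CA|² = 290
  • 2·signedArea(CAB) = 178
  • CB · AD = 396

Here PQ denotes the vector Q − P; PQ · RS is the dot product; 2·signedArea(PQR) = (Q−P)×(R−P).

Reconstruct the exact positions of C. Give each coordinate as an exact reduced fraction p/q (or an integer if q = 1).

1. C_x = -12  [2·signedArea(CAB) = 178 ∩ CB · AD = 396]
2. C_y = 21  [2·signedArea(CAB) = 178 ∩ CB · AD = 396]
   → C = (-12, 21)

C = (-12, 21)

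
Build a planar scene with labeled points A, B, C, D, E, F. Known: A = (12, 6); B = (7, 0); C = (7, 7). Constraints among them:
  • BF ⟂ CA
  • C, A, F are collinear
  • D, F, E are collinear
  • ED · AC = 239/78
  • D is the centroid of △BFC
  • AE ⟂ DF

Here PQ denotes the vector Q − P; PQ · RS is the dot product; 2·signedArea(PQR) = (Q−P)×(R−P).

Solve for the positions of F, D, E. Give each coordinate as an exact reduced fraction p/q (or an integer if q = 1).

1. F_x = 217/26  [C, A, F are collinear ∩ BF ⟂ CA]
2. F_y = 175/26  [C, A, F are collinear ∩ BF ⟂ CA]
   → F = (217/26, 175/26)
3. D_x = 581/78  [D is the centroid of △BFC]
4. D_y = 119/26  [D is the centroid of △BFC]
   → D = (581/78, 119/26)
5. E_x = 1458/169  [D, F, E are collinear ∩ AE ⟂ DF]
6. E_y = 2503/338  [D, F, E are collinear ∩ AE ⟂ DF]
   → E = (1458/169, 2503/338)

D = (581/78, 119/26)
E = (1458/169, 2503/338)
F = (217/26, 175/26)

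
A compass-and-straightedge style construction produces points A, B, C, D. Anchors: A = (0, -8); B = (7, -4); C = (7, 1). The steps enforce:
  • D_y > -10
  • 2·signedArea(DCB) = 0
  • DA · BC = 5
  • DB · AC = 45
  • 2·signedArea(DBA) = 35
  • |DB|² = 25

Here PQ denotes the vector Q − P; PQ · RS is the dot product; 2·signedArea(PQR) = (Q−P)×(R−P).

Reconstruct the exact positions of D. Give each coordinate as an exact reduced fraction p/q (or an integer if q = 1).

1. D_x = 7  [2·signedArea(DCB) = 0 ∩ DB · AC = 45]
2. D_y = -9  [2·signedArea(DCB) = 0 ∩ DB · AC = 45]
   → D = (7, -9)

D = (7, -9)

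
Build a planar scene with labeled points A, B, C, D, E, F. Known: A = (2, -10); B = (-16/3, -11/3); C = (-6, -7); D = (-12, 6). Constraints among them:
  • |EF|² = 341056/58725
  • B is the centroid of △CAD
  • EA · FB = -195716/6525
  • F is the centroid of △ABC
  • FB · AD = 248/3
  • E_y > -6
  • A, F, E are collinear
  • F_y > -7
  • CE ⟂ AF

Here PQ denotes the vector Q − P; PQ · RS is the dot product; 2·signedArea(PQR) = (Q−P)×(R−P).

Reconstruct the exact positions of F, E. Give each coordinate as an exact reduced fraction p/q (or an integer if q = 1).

E = (-3748/725, -4086/725)
F = (-28/9, -62/9)

1. F_x = -28/9  [F is the centroid of △ABC]
2. F_y = -62/9  [F is the centroid of △ABC]
   → F = (-28/9, -62/9)
3. E_x = -3748/725  [A, F, E are collinear ∩ CE ⟂ AF]
4. E_y = -4086/725  [A, F, E are collinear ∩ CE ⟂ AF]
   → E = (-3748/725, -4086/725)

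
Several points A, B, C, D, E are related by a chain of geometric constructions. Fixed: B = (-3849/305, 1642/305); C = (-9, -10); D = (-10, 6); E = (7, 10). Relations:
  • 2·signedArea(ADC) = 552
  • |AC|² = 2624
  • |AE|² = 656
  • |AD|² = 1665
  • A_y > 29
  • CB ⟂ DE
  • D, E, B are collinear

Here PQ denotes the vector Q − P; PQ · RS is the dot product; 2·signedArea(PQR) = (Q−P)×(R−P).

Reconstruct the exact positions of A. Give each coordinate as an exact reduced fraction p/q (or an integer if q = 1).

A = (23, 30)

1. A_x = 23  [line 16·x + 1·y + -398 = 0 ∩ |AC|² = 2624]
2. A_y = 30  [line 16·x + 1·y + -398 = 0 ∩ |AC|² = 2624]
   → A = (23, 30)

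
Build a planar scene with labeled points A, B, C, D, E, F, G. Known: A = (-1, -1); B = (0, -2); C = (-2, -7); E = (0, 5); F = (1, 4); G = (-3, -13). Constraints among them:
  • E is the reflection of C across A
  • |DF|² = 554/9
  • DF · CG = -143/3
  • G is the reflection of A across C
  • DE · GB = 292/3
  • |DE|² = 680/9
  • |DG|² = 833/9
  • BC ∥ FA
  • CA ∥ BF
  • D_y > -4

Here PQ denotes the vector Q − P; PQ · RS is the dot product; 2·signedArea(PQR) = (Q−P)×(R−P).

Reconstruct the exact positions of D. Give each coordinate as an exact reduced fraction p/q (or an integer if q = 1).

1. D_x = -2/3  [DE · GB = 292/3 ∩ DF · CG = -143/3]
2. D_y = -11/3  [DE · GB = 292/3 ∩ DF · CG = -143/3]
   → D = (-2/3, -11/3)

D = (-2/3, -11/3)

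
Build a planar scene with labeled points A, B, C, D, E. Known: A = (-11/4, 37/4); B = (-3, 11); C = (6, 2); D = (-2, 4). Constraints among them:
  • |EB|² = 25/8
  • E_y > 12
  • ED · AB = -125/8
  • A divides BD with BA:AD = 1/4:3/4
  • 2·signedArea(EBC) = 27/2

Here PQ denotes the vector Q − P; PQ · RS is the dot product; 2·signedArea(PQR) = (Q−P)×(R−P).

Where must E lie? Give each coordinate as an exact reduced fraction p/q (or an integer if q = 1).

1. E_x = -13/4  [2·signedArea(EBC) = 27/2 ∩ ED · AB = -125/8]
2. E_y = 51/4  [2·signedArea(EBC) = 27/2 ∩ ED · AB = -125/8]
   → E = (-13/4, 51/4)

E = (-13/4, 51/4)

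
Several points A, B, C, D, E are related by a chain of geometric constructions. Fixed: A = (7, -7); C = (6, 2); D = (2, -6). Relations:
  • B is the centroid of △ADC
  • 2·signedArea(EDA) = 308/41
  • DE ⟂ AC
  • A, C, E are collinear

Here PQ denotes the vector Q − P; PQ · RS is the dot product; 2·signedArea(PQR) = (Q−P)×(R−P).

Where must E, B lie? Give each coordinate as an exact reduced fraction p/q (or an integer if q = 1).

1. E_x = 280/41  [A, C, E are collinear ∩ DE ⟂ AC]
2. E_y = -224/41  [A, C, E are collinear ∩ DE ⟂ AC]
   → E = (280/41, -224/41)
3. B_x = 5  [B is the centroid of △ADC]
4. B_y = -11/3  [B is the centroid of △ADC]
   → B = (5, -11/3)

B = (5, -11/3)
E = (280/41, -224/41)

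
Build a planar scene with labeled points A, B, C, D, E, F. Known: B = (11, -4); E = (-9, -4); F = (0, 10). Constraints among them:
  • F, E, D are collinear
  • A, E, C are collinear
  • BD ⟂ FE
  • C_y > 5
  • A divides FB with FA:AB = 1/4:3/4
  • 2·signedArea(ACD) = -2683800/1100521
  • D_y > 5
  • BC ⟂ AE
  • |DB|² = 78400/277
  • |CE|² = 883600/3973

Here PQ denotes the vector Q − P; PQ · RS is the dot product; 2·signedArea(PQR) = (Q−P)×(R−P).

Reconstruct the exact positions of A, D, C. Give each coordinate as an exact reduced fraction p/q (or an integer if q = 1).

A = (11/4, 13/2)
C = (8423/3973, 23588/3973)
D = (-873/277, 1412/277)

1. A_x = 11/4  [A divides FB with FA:AB = 1/4:3/4]
2. A_y = 13/2  [A divides FB with FA:AB = 1/4:3/4]
   → A = (11/4, 13/2)
3. D_x = -873/277  [F, E, D are collinear ∩ BD ⟂ FE]
4. D_y = 1412/277  [F, E, D are collinear ∩ BD ⟂ FE]
   → D = (-873/277, 1412/277)
5. C_x = 8423/3973  [A, E, C are collinear ∩ BC ⟂ AE]
6. C_y = 23588/3973  [A, E, C are collinear ∩ BC ⟂ AE]
   → C = (8423/3973, 23588/3973)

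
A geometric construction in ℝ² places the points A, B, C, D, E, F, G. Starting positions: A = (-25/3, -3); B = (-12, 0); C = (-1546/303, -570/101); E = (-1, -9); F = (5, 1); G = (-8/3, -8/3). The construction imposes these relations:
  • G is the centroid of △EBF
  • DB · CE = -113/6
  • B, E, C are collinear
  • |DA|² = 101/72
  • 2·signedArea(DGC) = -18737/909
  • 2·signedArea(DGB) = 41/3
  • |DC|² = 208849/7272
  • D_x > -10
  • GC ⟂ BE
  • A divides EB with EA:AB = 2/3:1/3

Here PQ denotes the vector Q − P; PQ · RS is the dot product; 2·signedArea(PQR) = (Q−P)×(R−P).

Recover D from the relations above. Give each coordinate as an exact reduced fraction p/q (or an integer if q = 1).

1. D_x = -37/4  [2·signedArea(DGB) = 41/3 ∩ 2·signedArea(DGC) = -18737/909]
2. D_y = -9/4  [2·signedArea(DGB) = 41/3 ∩ 2·signedArea(DGC) = -18737/909]
   → D = (-37/4, -9/4)

D = (-37/4, -9/4)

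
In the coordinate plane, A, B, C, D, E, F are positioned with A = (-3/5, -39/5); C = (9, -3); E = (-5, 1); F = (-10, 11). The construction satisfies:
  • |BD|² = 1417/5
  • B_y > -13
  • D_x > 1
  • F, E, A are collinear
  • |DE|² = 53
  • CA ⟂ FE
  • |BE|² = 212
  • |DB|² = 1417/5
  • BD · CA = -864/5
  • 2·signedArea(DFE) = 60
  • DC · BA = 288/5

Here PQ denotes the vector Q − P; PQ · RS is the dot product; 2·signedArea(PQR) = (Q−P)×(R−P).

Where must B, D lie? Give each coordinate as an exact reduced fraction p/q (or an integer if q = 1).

1. D_x = 2  [line 10·x + 5·y + -15 = 0 ∩ |DE|² = 53]
2. D_y = -1  [line 10·x + 5·y + -15 = 0 ∩ |DE|² = 53]
   → D = (2, -1)
3. B_x = -51/5  [BD · CA = -864/5 ∩ DC · BA = 288/5]
4. B_y = -63/5  [BD · CA = -864/5 ∩ DC · BA = 288/5]
   → B = (-51/5, -63/5)

B = (-51/5, -63/5)
D = (2, -1)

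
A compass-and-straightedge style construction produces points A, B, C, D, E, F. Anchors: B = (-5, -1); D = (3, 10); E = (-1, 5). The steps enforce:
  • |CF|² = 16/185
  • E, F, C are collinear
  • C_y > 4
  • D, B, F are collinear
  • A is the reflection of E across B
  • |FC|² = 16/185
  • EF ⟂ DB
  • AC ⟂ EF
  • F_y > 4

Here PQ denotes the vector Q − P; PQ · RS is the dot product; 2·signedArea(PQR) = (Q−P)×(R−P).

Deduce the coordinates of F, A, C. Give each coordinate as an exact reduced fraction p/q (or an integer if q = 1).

1. F_x = -141/185  [D, B, F are collinear ∩ EF ⟂ DB]
2. F_y = 893/185  [D, B, F are collinear ∩ EF ⟂ DB]
   → F = (-141/185, 893/185)
3. A_x = -9  [A is the reflection of E across B]
4. A_y = -7  [A is the reflection of E across B]
   → A = (-9, -7)
5. C_x = -97/185  [E, F, C are collinear ∩ AC ⟂ EF]
6. C_y = 861/185  [E, F, C are collinear ∩ AC ⟂ EF]
   → C = (-97/185, 861/185)

A = (-9, -7)
C = (-97/185, 861/185)
F = (-141/185, 893/185)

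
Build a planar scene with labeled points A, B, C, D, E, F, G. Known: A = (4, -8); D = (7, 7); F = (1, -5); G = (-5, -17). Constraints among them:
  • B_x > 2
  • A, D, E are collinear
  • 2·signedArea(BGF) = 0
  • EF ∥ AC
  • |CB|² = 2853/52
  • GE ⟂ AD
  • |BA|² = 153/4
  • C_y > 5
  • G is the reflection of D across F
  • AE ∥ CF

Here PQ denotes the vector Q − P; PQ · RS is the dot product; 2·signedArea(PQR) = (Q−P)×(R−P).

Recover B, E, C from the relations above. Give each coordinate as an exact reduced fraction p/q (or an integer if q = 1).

1. B_x = 5/2  [line -12·x + 6·y + 42 = 0 ∩ |BA|² = 153/4]
2. B_y = -2  [line -12·x + 6·y + 42 = 0 ∩ |BA|² = 153/4]
   → B = (5/2, -2)
3. E_x = 25/13  [A, D, E are collinear ∩ GE ⟂ AD]
4. E_y = -239/13  [A, D, E are collinear ∩ GE ⟂ AD]
   → E = (25/13, -239/13)
5. C_x = 40/13  [AE ∥ CF ∩ EF ∥ AC]
6. C_y = 70/13  [AE ∥ CF ∩ EF ∥ AC]
   → C = (40/13, 70/13)

B = (5/2, -2)
C = (40/13, 70/13)
E = (25/13, -239/13)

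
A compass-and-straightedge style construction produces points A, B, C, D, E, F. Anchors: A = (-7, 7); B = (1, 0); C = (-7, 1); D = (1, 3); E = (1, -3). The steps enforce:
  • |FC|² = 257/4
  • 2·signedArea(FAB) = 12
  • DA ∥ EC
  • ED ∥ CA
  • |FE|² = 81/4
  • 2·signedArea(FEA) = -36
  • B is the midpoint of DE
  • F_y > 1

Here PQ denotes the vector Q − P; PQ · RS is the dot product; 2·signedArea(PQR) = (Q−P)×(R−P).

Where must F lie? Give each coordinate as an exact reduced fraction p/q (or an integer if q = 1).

F = (1, 3/2)

1. F_x = 1  [2·signedArea(FAB) = 12 ∩ 2·signedArea(FEA) = -36]
2. F_y = 3/2  [2·signedArea(FAB) = 12 ∩ 2·signedArea(FEA) = -36]
   → F = (1, 3/2)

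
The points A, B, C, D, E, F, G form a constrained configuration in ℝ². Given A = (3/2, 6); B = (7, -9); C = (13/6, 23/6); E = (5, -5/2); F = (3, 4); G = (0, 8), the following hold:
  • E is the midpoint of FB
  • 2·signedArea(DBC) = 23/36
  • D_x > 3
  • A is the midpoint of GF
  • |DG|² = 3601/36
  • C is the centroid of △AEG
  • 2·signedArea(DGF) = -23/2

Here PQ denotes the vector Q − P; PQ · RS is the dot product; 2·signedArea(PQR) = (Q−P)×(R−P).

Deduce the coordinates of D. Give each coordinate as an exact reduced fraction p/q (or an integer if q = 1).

D = (4, -7/6)

1. D_x = 4  [2·signedArea(DGF) = -23/2 ∩ 2·signedArea(DBC) = 23/36]
2. D_y = -7/6  [2·signedArea(DGF) = -23/2 ∩ 2·signedArea(DBC) = 23/36]
   → D = (4, -7/6)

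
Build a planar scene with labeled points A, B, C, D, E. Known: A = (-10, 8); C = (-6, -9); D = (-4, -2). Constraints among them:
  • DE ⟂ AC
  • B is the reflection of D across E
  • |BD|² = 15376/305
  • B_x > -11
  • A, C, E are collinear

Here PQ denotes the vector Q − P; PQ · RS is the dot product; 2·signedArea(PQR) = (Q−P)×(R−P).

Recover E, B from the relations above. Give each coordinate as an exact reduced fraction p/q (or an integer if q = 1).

B = (-3328/305, -1106/305)
E = (-2274/305, -858/305)

1. E_x = -2274/305  [A, C, E are collinear ∩ DE ⟂ AC]
2. E_y = -858/305  [A, C, E are collinear ∩ DE ⟂ AC]
   → E = (-2274/305, -858/305)
3. B_x = -3328/305  [B is the reflection of D across E]
4. B_y = -1106/305  [B is the reflection of D across E]
   → B = (-3328/305, -1106/305)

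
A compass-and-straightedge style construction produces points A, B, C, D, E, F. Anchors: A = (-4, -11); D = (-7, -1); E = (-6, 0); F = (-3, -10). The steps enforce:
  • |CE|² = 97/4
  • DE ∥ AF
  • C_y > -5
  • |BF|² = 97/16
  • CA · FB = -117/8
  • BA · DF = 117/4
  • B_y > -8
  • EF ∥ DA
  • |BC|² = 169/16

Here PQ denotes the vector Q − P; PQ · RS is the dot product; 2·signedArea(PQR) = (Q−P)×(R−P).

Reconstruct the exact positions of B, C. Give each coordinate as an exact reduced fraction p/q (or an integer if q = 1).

B = (-4, -31/4)
C = (-4, -9/2)

1. B_x = -4  [line -4·x + 9·y + 215/4 = 0 ∩ |BF|² = 97/16]
2. B_y = -31/4  [line -4·x + 9·y + 215/4 = 0 ∩ |BF|² = 97/16]
   → B = (-4, -31/4)
3. C_x = -4  [line 1·x + -9/4·y + -49/8 = 0 ∩ |CE|² = 97/4]
4. C_y = -9/2  [line 1·x + -9/4·y + -49/8 = 0 ∩ |CE|² = 97/4]
   → C = (-4, -9/2)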